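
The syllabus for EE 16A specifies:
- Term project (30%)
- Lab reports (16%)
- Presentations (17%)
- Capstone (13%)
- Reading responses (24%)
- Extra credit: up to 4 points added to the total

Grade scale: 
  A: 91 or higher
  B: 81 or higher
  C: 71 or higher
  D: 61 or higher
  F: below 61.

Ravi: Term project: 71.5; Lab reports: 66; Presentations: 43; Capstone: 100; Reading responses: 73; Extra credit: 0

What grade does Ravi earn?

Weighted total:
  Term project 71.5 × 0.3 = 21.45
  Lab reports 66 × 0.16 = 10.56
  Presentations 43 × 0.17 = 7.31
  Capstone 100 × 0.13 = 13
  Reading responses 73 × 0.24 = 17.52
Sum = 69.84
Extra credit: 69.84 + 0 = 69.84
69.84 is ≥ 61 and < 71 → D

D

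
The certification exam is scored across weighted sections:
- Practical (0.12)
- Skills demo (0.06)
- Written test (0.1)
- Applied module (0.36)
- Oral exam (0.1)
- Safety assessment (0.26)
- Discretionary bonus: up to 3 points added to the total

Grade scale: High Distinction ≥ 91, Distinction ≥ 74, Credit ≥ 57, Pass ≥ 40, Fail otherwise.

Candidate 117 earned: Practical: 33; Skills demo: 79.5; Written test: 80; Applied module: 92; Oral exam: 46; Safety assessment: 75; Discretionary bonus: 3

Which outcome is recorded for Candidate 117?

Distinction

Weighted total:
  Practical 33 × 0.12 = 3.96
  Skills demo 79.5 × 0.06 = 4.77
  Written test 80 × 0.1 = 8
  Applied module 92 × 0.36 = 33.12
  Oral exam 46 × 0.1 = 4.6
  Safety assessment 75 × 0.26 = 19.5
Sum = 73.95
Discretionary bonus: 73.95 + 3 = 76.95
76.95 is ≥ 74 and < 91 → Distinction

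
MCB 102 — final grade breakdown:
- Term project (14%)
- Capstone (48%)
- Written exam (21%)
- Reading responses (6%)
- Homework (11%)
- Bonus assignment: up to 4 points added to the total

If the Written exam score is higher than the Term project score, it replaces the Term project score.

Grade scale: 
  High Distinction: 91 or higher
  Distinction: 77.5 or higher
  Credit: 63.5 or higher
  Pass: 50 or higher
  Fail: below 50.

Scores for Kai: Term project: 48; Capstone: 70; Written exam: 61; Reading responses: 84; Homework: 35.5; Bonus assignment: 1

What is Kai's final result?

Written exam (61) > Term project (48), so Term project counts as 61.
Weighted total:
  Term project 61 × 0.14 = 8.54
  Capstone 70 × 0.48 = 33.6
  Written exam 61 × 0.21 = 12.81
  Reading responses 84 × 0.06 = 5.04
  Homework 35.5 × 0.11 = 3.905
Sum = 63.895
Bonus assignment: 63.895 + 1 = 64.895
64.895 is ≥ 63.5 and < 77.5 → Credit

Credit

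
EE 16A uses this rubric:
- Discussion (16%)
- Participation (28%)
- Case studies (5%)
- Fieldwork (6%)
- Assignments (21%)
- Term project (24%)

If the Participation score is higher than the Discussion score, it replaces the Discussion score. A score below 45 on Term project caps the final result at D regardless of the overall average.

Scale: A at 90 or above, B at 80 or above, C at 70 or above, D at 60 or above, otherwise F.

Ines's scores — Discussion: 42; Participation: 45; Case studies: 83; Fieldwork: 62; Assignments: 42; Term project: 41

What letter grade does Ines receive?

F

Participation (45) > Discussion (42), so Discussion counts as 45.
Term project score 41 < 45: minimum not met.
Weighted total:
  Discussion 45 × 0.16 = 7.2
  Participation 45 × 0.28 = 12.6
  Case studies 83 × 0.05 = 4.15
  Fieldwork 62 × 0.06 = 3.72
  Assignments 42 × 0.21 = 8.82
  Term project 41 × 0.24 = 9.84
Sum = 46.33
46.33 would be F; cap at D applies → F.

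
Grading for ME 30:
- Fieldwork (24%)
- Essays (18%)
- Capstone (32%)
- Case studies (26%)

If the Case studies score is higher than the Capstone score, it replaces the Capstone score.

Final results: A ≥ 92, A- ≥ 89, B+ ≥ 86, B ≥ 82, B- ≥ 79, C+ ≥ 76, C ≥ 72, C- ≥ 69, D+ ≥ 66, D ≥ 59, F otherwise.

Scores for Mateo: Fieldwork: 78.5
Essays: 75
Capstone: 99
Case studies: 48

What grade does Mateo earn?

Case studies (48) ≤ Capstone (99), so Capstone stays at 99.
Weighted total:
  Fieldwork 78.5 × 0.24 = 18.84
  Essays 75 × 0.18 = 13.5
  Capstone 99 × 0.32 = 31.68
  Case studies 48 × 0.26 = 12.48
Sum = 76.5
76.5 is ≥ 76 and < 79 → C+

C+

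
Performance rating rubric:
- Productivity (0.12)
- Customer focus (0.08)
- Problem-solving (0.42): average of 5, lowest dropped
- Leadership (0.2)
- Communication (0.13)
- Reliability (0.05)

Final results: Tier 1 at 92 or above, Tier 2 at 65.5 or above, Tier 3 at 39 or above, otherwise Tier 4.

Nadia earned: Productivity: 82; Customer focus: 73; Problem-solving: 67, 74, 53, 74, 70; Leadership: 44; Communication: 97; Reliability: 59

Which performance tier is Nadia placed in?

Problem-solving: drop 53 → average of remaining 4 = 285/4 = 71.25
Weighted total:
  Productivity 82 × 0.12 = 9.84
  Customer focus 73 × 0.08 = 5.84
  Problem-solving 71.25 × 0.42 = 29.925
  Leadership 44 × 0.2 = 8.8
  Communication 97 × 0.13 = 12.61
  Reliability 59 × 0.05 = 2.95
Sum = 69.965
69.965 is ≥ 65.5 and < 92 → Tier 2

Tier 2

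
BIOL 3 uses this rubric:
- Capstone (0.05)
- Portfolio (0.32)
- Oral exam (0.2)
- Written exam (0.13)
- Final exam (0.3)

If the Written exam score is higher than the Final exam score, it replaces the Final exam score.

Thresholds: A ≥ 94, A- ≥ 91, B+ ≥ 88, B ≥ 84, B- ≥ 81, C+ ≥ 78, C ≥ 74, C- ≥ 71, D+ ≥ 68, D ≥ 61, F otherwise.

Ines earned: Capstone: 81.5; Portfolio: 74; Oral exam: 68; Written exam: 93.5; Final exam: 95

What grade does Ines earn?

Written exam (93.5) ≤ Final exam (95), so Final exam stays at 95.
Weighted total:
  Capstone 81.5 × 0.05 = 4.075
  Portfolio 74 × 0.32 = 23.68
  Oral exam 68 × 0.2 = 13.6
  Written exam 93.5 × 0.13 = 12.155
  Final exam 95 × 0.3 = 28.5
Sum = 82.01
82.01 is ≥ 81 and < 84 → B-

B-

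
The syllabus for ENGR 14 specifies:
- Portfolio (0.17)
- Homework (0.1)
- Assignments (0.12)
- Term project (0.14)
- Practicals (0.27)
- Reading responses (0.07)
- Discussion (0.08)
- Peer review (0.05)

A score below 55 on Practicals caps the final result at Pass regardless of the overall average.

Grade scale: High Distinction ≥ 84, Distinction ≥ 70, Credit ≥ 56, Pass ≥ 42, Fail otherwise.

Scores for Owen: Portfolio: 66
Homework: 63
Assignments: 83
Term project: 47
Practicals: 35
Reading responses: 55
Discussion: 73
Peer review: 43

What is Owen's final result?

Practicals score 35 < 55: minimum not met.
Weighted total:
  Portfolio 66 × 0.17 = 11.22
  Homework 63 × 0.1 = 6.3
  Assignments 83 × 0.12 = 9.96
  Term project 47 × 0.14 = 6.58
  Practicals 35 × 0.27 = 9.45
  Reading responses 55 × 0.07 = 3.85
  Discussion 73 × 0.08 = 5.84
  Peer review 43 × 0.05 = 2.15
Sum = 55.35
55.35 would be Pass; cap at Pass applies → Pass.

Pass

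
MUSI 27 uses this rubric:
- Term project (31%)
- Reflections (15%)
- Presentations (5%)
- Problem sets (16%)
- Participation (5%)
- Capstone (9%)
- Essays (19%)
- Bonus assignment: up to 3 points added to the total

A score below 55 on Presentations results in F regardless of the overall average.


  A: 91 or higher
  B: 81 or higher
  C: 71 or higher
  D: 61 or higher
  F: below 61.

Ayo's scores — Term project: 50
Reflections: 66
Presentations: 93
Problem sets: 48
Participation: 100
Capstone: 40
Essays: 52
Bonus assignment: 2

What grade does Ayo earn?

Presentations score 93 ≥ 55: minimum met.
Weighted total:
  Term project 50 × 0.31 = 15.5
  Reflections 66 × 0.15 = 9.9
  Presentations 93 × 0.05 = 4.65
  Problem sets 48 × 0.16 = 7.68
  Participation 100 × 0.05 = 5
  Capstone 40 × 0.09 = 3.6
  Essays 52 × 0.19 = 9.88
Sum = 56.21
Bonus assignment: 56.21 + 2 = 58.21
58.21 < 61 → F

F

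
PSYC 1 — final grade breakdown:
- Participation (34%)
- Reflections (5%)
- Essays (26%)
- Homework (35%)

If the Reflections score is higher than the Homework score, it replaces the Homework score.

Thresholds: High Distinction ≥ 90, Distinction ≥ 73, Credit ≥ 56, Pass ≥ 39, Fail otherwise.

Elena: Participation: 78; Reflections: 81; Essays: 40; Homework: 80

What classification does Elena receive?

Credit

Reflections (81) > Homework (80), so Homework counts as 81.
Weighted total:
  Participation 78 × 0.34 = 26.52
  Reflections 81 × 0.05 = 4.05
  Essays 40 × 0.26 = 10.4
  Homework 81 × 0.35 = 28.35
Sum = 69.32
69.32 is ≥ 56 and < 73 → Credit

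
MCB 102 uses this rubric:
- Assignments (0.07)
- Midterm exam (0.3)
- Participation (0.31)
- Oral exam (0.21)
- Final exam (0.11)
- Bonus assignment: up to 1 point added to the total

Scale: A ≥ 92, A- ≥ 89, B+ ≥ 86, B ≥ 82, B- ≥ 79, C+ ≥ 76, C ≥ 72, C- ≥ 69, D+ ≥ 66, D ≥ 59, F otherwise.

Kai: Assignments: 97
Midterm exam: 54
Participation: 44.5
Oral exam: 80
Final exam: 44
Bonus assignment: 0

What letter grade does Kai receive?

F

Weighted total:
  Assignments 97 × 0.07 = 6.79
  Midterm exam 54 × 0.3 = 16.2
  Participation 44.5 × 0.31 = 13.795
  Oral exam 80 × 0.21 = 16.8
  Final exam 44 × 0.11 = 4.84
Sum = 58.425
Bonus assignment: 58.425 + 0 = 58.425
58.425 < 59 → F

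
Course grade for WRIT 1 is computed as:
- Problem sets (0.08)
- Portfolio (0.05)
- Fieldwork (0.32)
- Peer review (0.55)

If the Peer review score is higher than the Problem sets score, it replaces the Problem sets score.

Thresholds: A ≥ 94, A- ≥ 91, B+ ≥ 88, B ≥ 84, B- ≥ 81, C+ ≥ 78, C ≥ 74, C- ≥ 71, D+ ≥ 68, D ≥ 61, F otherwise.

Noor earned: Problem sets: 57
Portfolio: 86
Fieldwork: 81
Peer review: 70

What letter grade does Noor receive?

C

Peer review (70) > Problem sets (57), so Problem sets counts as 70.
Weighted total:
  Problem sets 70 × 0.08 = 5.6
  Portfolio 86 × 0.05 = 4.3
  Fieldwork 81 × 0.32 = 25.92
  Peer review 70 × 0.55 = 38.5
Sum = 74.32
74.32 is ≥ 74 and < 78 → C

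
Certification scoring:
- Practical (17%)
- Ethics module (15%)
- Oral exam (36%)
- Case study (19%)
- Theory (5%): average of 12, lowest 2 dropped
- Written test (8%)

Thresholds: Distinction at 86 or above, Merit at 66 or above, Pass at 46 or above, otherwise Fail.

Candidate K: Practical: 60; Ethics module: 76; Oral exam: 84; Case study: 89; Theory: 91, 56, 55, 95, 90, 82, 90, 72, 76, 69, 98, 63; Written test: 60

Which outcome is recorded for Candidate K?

Theory: drop 55, 56 → average of remaining 10 = 826/10 = 82.6
Weighted total:
  Practical 60 × 0.17 = 10.2
  Ethics module 76 × 0.15 = 11.4
  Oral exam 84 × 0.36 = 30.24
  Case study 89 × 0.19 = 16.91
  Theory 82.6 × 0.05 = 4.13
  Written test 60 × 0.08 = 4.8
Sum = 77.68
77.68 is ≥ 66 and < 86 → Merit

Merit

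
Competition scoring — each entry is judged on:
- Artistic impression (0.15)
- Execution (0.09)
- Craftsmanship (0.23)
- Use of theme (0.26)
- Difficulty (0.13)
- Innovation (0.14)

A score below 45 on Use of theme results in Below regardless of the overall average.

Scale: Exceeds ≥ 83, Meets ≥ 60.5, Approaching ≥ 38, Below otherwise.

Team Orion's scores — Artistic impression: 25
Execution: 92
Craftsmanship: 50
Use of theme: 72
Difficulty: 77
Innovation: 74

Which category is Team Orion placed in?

Meets

Use of theme score 72 ≥ 45: minimum met.
Weighted total:
  Artistic impression 25 × 0.15 = 3.75
  Execution 92 × 0.09 = 8.28
  Craftsmanship 50 × 0.23 = 11.5
  Use of theme 72 × 0.26 = 18.72
  Difficulty 77 × 0.13 = 10.01
  Innovation 74 × 0.14 = 10.36
Sum = 62.62
62.62 is ≥ 60.5 and < 83 → Meets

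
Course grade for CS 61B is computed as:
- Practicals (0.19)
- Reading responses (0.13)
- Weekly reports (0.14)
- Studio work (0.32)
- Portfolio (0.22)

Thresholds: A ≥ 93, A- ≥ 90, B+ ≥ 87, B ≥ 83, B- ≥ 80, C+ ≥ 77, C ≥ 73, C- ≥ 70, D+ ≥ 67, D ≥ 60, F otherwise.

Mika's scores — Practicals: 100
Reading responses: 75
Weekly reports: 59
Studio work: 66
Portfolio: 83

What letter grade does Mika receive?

C

Weighted total:
  Practicals 100 × 0.19 = 19
  Reading responses 75 × 0.13 = 9.75
  Weekly reports 59 × 0.14 = 8.26
  Studio work 66 × 0.32 = 21.12
  Portfolio 83 × 0.22 = 18.26
Sum = 76.39
76.39 is ≥ 73 and < 77 → C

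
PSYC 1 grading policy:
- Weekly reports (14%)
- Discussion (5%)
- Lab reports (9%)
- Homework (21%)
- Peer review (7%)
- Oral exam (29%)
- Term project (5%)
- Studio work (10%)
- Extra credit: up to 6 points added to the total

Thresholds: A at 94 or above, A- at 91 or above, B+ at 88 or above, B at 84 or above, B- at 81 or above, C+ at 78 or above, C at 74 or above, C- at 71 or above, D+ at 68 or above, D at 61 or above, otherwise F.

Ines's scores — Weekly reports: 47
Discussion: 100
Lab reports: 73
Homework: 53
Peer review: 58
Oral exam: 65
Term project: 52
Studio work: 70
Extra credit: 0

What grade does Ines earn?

D

Weighted total:
  Weekly reports 47 × 0.14 = 6.58
  Discussion 100 × 0.05 = 5
  Lab reports 73 × 0.09 = 6.57
  Homework 53 × 0.21 = 11.13
  Peer review 58 × 0.07 = 4.06
  Oral exam 65 × 0.29 = 18.85
  Term project 52 × 0.05 = 2.6
  Studio work 70 × 0.1 = 7
Sum = 61.79
Extra credit: 61.79 + 0 = 61.79
61.79 is ≥ 61 and < 68 → D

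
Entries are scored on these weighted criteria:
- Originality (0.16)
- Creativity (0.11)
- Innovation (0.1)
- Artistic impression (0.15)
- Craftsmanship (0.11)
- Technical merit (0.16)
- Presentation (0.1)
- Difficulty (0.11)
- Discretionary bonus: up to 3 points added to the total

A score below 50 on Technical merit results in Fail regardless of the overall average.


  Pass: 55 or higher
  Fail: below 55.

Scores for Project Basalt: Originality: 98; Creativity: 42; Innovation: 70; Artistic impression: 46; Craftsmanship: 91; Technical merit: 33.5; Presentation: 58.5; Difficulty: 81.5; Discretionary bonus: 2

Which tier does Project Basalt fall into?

Technical merit score 33.5 < 50: minimum not met.
Weighted total:
  Originality 98 × 0.16 = 15.68
  Creativity 42 × 0.11 = 4.62
  Innovation 70 × 0.1 = 7
  Artistic impression 46 × 0.15 = 6.9
  Craftsmanship 91 × 0.11 = 10.01
  Technical merit 33.5 × 0.16 = 5.36
  Presentation 58.5 × 0.1 = 5.85
  Difficulty 81.5 × 0.11 = 8.965
Sum = 64.385
Discretionary bonus: 64.385 + 2 = 66.385
Because the Technical merit minimum was not met, the result is Fail.

Fail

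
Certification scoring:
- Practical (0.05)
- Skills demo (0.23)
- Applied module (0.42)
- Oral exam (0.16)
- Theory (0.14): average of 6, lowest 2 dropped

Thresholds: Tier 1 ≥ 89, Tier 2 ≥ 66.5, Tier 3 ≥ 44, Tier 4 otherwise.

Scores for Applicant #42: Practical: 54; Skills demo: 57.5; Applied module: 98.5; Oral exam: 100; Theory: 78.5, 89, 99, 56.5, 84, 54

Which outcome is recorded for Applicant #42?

Tier 2

Theory: drop 54, 56.5 → average of remaining 4 = 350.5/4 = 87.625
Weighted total:
  Practical 54 × 0.05 = 2.7
  Skills demo 57.5 × 0.23 = 13.225
  Applied module 98.5 × 0.42 = 41.37
  Oral exam 100 × 0.16 = 16
  Theory 87.625 × 0.14 = 12.2675
Sum = 85.5625
85.5625 is ≥ 66.5 and < 89 → Tier 2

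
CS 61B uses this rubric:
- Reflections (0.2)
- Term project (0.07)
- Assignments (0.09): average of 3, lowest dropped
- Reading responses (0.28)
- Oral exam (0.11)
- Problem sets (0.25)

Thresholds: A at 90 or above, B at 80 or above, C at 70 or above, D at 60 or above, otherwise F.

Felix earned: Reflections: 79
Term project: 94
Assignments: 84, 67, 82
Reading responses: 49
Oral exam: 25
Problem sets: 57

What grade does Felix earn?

Assignments: drop 67 → average of remaining 2 = 166/2 = 83
Weighted total:
  Reflections 79 × 0.2 = 15.8
  Term project 94 × 0.07 = 6.58
  Assignments 83 × 0.09 = 7.47
  Reading responses 49 × 0.28 = 13.72
  Oral exam 25 × 0.11 = 2.75
  Problem sets 57 × 0.25 = 14.25
Sum = 60.57
60.57 is ≥ 60 and < 70 → D

D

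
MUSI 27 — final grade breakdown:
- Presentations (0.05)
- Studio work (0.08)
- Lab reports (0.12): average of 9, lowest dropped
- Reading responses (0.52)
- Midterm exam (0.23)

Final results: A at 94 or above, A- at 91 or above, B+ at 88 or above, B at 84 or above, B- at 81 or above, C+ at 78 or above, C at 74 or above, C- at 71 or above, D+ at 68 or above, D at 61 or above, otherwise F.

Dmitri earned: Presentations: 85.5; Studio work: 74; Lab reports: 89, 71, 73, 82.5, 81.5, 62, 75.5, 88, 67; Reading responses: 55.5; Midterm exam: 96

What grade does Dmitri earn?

Lab reports: drop 62 → average of remaining 8 = 627.5/8 = 78.4375
Weighted total:
  Presentations 85.5 × 0.05 = 4.275
  Studio work 74 × 0.08 = 5.92
  Lab reports 78.4375 × 0.12 = 9.4125
  Reading responses 55.5 × 0.52 = 28.86
  Midterm exam 96 × 0.23 = 22.08
Sum = 70.5475
70.5475 is ≥ 68 and < 71 → D+

D+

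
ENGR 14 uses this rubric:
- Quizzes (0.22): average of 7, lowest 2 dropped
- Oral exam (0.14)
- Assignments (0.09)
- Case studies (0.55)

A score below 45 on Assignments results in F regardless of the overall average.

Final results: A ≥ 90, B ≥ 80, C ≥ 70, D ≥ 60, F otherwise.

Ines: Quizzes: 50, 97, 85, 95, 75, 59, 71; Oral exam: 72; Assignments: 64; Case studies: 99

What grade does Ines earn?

Quizzes: drop 50, 59 → average of remaining 5 = 423/5 = 84.6
Assignments score 64 ≥ 45: minimum met.
Weighted total:
  Quizzes 84.6 × 0.22 = 18.612
  Oral exam 72 × 0.14 = 10.08
  Assignments 64 × 0.09 = 5.76
  Case studies 99 × 0.55 = 54.45
Sum = 88.902
88.902 is ≥ 80 and < 90 → B

B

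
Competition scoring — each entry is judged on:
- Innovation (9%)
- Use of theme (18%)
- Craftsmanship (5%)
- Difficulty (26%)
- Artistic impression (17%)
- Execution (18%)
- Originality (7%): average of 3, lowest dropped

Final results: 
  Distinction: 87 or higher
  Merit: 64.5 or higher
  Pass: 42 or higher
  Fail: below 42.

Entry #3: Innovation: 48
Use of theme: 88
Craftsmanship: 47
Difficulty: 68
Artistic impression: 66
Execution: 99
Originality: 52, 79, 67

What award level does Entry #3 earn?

Merit

Originality: drop 52 → average of remaining 2 = 146/2 = 73
Weighted total:
  Innovation 48 × 0.09 = 4.32
  Use of theme 88 × 0.18 = 15.84
  Craftsmanship 47 × 0.05 = 2.35
  Difficulty 68 × 0.26 = 17.68
  Artistic impression 66 × 0.17 = 11.22
  Execution 99 × 0.18 = 17.82
  Originality 73 × 0.07 = 5.11
Sum = 74.34
74.34 is ≥ 64.5 and < 87 → Merit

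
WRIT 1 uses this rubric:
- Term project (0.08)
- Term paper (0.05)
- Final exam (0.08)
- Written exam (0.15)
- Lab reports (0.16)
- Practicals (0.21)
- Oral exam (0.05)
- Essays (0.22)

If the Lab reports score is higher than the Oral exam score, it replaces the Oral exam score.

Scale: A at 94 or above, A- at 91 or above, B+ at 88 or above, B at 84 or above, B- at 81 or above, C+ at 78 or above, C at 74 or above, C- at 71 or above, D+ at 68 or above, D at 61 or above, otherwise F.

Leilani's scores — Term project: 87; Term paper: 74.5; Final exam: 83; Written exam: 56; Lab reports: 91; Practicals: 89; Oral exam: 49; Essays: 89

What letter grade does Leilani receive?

B-

Lab reports (91) > Oral exam (49), so Oral exam counts as 91.
Weighted total:
  Term project 87 × 0.08 = 6.96
  Term paper 74.5 × 0.05 = 3.725
  Final exam 83 × 0.08 = 6.64
  Written exam 56 × 0.15 = 8.4
  Lab reports 91 × 0.16 = 14.56
  Practicals 89 × 0.21 = 18.69
  Oral exam 91 × 0.05 = 4.55
  Essays 89 × 0.22 = 19.58
Sum = 83.105
83.105 is ≥ 81 and < 84 → B-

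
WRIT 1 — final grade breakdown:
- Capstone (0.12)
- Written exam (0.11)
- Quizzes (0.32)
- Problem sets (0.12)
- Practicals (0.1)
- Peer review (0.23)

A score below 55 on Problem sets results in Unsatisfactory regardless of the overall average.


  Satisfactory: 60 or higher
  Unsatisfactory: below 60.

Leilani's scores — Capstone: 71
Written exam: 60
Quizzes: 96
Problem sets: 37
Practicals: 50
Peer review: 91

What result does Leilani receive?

Problem sets score 37 < 55: minimum not met.
Weighted total:
  Capstone 71 × 0.12 = 8.52
  Written exam 60 × 0.11 = 6.6
  Quizzes 96 × 0.32 = 30.72
  Problem sets 37 × 0.12 = 4.44
  Practicals 50 × 0.1 = 5
  Peer review 91 × 0.23 = 20.93
Sum = 76.21
Because the Problem sets minimum was not met, the result is Unsatisfactory.

Unsatisfactory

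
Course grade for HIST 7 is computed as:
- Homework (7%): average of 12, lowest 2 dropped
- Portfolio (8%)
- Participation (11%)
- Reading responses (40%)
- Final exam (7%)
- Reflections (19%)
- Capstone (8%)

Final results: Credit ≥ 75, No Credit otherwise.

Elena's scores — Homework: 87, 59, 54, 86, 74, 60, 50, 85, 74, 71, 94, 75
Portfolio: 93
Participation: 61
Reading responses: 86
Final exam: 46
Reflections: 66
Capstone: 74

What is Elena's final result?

Credit

Homework: drop 50, 54 → average of remaining 10 = 765/10 = 76.5
Weighted total:
  Homework 76.5 × 0.07 = 5.355
  Portfolio 93 × 0.08 = 7.44
  Participation 61 × 0.11 = 6.71
  Reading responses 86 × 0.4 = 34.4
  Final exam 46 × 0.07 = 3.22
  Reflections 66 × 0.19 = 12.54
  Capstone 74 × 0.08 = 5.92
Sum = 75.585
75.585 ≥ 75 → Credit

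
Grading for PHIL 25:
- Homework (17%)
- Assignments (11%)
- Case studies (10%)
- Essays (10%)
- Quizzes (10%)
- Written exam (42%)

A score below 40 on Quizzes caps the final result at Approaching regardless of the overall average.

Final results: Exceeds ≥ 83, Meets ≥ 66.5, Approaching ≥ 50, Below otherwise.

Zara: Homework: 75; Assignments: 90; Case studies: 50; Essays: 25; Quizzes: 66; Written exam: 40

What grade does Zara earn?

Approaching

Quizzes score 66 ≥ 40: minimum met.
Weighted total:
  Homework 75 × 0.17 = 12.75
  Assignments 90 × 0.11 = 9.9
  Case studies 50 × 0.1 = 5
  Essays 25 × 0.1 = 2.5
  Quizzes 66 × 0.1 = 6.6
  Written exam 40 × 0.42 = 16.8
Sum = 53.55
53.55 is ≥ 50 and < 66.5 → Approaching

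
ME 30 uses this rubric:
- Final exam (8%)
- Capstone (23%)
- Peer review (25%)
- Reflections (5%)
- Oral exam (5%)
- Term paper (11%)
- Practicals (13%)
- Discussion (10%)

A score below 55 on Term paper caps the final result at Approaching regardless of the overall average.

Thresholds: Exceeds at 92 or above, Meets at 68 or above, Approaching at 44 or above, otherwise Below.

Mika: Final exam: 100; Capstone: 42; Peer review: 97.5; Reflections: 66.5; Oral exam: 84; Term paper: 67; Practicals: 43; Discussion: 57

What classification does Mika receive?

Meets

Term paper score 67 ≥ 55: minimum met.
Weighted total:
  Final exam 100 × 0.08 = 8
  Capstone 42 × 0.23 = 9.66
  Peer review 97.5 × 0.25 = 24.375
  Reflections 66.5 × 0.05 = 3.325
  Oral exam 84 × 0.05 = 4.2
  Term paper 67 × 0.11 = 7.37
  Practicals 43 × 0.13 = 5.59
  Discussion 57 × 0.1 = 5.7
Sum = 68.22
68.22 is ≥ 68 and < 92 → Meets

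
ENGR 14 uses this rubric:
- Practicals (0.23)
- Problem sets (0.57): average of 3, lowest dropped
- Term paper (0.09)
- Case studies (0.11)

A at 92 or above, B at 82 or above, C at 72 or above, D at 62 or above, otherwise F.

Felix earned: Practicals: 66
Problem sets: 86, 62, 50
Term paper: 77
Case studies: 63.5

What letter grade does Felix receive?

D

Problem sets: drop 50 → average of remaining 2 = 148/2 = 74
Weighted total:
  Practicals 66 × 0.23 = 15.18
  Problem sets 74 × 0.57 = 42.18
  Term paper 77 × 0.09 = 6.93
  Case studies 63.5 × 0.11 = 6.985
Sum = 71.275
71.275 is ≥ 62 and < 72 → D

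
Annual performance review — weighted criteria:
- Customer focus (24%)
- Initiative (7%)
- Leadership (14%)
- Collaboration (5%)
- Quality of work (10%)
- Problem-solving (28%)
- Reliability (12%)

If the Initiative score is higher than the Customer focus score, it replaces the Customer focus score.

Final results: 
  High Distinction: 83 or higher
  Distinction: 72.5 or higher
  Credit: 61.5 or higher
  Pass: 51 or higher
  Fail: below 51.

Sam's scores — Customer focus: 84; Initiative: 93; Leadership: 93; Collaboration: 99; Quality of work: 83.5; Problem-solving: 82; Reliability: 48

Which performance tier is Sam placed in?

Initiative (93) > Customer focus (84), so Customer focus counts as 93.
Weighted total:
  Customer focus 93 × 0.24 = 22.32
  Initiative 93 × 0.07 = 6.51
  Leadership 93 × 0.14 = 13.02
  Collaboration 99 × 0.05 = 4.95
  Quality of work 83.5 × 0.1 = 8.35
  Problem-solving 82 × 0.28 = 22.96
  Reliability 48 × 0.12 = 5.76
Sum = 83.87
83.87 ≥ 83 → High Distinction

High Distinction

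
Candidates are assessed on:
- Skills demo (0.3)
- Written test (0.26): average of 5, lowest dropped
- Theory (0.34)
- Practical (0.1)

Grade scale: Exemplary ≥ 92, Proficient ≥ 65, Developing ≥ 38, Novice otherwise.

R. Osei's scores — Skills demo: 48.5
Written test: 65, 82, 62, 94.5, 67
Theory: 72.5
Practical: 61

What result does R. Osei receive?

Written test: drop 62 → average of remaining 4 = 308.5/4 = 77.125
Weighted total:
  Skills demo 48.5 × 0.3 = 14.55
  Written test 77.125 × 0.26 = 20.0525
  Theory 72.5 × 0.34 = 24.65
  Practical 61 × 0.1 = 6.1
Sum = 65.3525
65.3525 is ≥ 65 and < 92 → Proficient

Proficient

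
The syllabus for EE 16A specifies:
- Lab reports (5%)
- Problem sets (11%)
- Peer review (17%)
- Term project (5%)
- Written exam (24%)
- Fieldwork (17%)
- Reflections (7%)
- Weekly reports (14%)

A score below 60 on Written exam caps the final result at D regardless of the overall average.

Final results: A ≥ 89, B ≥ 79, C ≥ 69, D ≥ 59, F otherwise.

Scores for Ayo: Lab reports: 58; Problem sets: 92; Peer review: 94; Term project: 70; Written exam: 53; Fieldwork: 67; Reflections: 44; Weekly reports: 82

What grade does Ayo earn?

D

Written exam score 53 < 60: minimum not met.
Weighted total:
  Lab reports 58 × 0.05 = 2.9
  Problem sets 92 × 0.11 = 10.12
  Peer review 94 × 0.17 = 15.98
  Term project 70 × 0.05 = 3.5
  Written exam 53 × 0.24 = 12.72
  Fieldwork 67 × 0.17 = 11.39
  Reflections 44 × 0.07 = 3.08
  Weekly reports 82 × 0.14 = 11.48
Sum = 71.17
71.17 would be C; cap at D applies → D.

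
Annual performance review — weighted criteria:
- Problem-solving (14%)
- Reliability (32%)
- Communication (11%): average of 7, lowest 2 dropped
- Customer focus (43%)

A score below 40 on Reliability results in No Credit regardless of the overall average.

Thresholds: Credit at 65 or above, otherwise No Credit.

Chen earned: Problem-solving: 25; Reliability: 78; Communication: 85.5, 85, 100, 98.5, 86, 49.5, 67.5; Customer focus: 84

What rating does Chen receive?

Credit

Communication: drop 49.5, 67.5 → average of remaining 5 = 455/5 = 91
Reliability score 78 ≥ 40: minimum met.
Weighted total:
  Problem-solving 25 × 0.14 = 3.5
  Reliability 78 × 0.32 = 24.96
  Communication 91 × 0.11 = 10.01
  Customer focus 84 × 0.43 = 36.12
Sum = 74.59
74.59 ≥ 65 → Credit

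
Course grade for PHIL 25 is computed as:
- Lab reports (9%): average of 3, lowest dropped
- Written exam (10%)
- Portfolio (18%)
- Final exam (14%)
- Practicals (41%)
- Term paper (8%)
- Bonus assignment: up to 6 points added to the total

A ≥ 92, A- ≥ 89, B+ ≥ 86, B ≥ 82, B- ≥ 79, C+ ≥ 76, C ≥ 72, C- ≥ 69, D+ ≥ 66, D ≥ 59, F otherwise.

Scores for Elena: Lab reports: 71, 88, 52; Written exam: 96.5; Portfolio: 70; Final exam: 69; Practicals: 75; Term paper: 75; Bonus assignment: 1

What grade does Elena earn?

C+

Lab reports: drop 52 → average of remaining 2 = 159/2 = 79.5
Weighted total:
  Lab reports 79.5 × 0.09 = 7.155
  Written exam 96.5 × 0.1 = 9.65
  Portfolio 70 × 0.18 = 12.6
  Final exam 69 × 0.14 = 9.66
  Practicals 75 × 0.41 = 30.75
  Term paper 75 × 0.08 = 6
Sum = 75.815
Bonus assignment: 75.815 + 1 = 76.815
76.815 is ≥ 76 and < 79 → C+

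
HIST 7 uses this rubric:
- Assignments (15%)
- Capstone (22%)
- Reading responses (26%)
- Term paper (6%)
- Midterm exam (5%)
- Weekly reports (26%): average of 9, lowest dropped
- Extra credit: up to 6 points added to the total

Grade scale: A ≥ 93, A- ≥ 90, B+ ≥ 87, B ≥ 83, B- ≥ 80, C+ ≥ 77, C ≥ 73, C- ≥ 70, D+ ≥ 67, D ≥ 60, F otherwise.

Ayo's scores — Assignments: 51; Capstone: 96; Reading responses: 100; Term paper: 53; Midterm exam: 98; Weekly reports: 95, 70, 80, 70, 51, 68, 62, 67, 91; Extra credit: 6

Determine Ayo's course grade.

B+

Weekly reports: drop 51 → average of remaining 8 = 603/8 = 75.375
Weighted total:
  Assignments 51 × 0.15 = 7.65
  Capstone 96 × 0.22 = 21.12
  Reading responses 100 × 0.26 = 26
  Term paper 53 × 0.06 = 3.18
  Midterm exam 98 × 0.05 = 4.9
  Weekly reports 75.375 × 0.26 = 19.5975
Sum = 82.4475
Extra credit: 82.4475 + 6 = 88.4475
88.4475 is ≥ 87 and < 90 → B+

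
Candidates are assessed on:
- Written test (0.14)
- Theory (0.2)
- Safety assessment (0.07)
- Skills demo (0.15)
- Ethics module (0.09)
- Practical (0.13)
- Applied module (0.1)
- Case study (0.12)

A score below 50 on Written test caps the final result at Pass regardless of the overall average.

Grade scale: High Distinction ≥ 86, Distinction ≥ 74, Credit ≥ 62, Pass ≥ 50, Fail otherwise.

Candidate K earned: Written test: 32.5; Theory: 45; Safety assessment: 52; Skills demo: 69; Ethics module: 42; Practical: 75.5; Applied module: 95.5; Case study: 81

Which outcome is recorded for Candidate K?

Written test score 32.5 < 50: minimum not met.
Weighted total:
  Written test 32.5 × 0.14 = 4.55
  Theory 45 × 0.2 = 9
  Safety assessment 52 × 0.07 = 3.64
  Skills demo 69 × 0.15 = 10.35
  Ethics module 42 × 0.09 = 3.78
  Practical 75.5 × 0.13 = 9.815
  Applied module 95.5 × 0.1 = 9.55
  Case study 81 × 0.12 = 9.72
Sum = 60.405
60.405 would be Pass; cap at Pass applies → Pass.

Pass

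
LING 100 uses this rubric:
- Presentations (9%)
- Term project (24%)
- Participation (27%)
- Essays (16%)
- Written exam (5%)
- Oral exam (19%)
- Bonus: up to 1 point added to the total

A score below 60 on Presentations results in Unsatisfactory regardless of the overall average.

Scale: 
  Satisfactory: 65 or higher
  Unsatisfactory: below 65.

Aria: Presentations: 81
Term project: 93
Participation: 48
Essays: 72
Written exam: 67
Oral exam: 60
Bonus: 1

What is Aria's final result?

Presentations score 81 ≥ 60: minimum met.
Weighted total:
  Presentations 81 × 0.09 = 7.29
  Term project 93 × 0.24 = 22.32
  Participation 48 × 0.27 = 12.96
  Essays 72 × 0.16 = 11.52
  Written exam 67 × 0.05 = 3.35
  Oral exam 60 × 0.19 = 11.4
Sum = 68.84
Bonus: 68.84 + 1 = 69.84
69.84 ≥ 65 → Satisfactory

Satisfactory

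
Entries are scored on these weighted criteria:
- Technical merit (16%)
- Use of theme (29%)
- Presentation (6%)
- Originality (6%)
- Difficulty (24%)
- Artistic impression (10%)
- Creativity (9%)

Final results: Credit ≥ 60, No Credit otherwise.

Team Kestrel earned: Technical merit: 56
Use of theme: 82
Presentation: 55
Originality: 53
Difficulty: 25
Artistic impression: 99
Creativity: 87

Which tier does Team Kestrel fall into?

Weighted total:
  Technical merit 56 × 0.16 = 8.96
  Use of theme 82 × 0.29 = 23.78
  Presentation 55 × 0.06 = 3.3
  Originality 53 × 0.06 = 3.18
  Difficulty 25 × 0.24 = 6
  Artistic impression 99 × 0.1 = 9.9
  Creativity 87 × 0.09 = 7.83
Sum = 62.95
62.95 ≥ 60 → Credit

Credit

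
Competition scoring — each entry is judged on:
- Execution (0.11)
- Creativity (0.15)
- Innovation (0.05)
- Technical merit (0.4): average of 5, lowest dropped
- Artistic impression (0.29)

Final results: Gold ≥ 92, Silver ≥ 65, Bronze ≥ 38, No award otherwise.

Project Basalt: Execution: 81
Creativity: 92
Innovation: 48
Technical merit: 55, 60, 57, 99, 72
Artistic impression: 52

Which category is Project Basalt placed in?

Silver

Technical merit: drop 55 → average of remaining 4 = 288/4 = 72
Weighted total:
  Execution 81 × 0.11 = 8.91
  Creativity 92 × 0.15 = 13.8
  Innovation 48 × 0.05 = 2.4
  Technical merit 72 × 0.4 = 28.8
  Artistic impression 52 × 0.29 = 15.08
Sum = 68.99
68.99 is ≥ 65 and < 92 → Silver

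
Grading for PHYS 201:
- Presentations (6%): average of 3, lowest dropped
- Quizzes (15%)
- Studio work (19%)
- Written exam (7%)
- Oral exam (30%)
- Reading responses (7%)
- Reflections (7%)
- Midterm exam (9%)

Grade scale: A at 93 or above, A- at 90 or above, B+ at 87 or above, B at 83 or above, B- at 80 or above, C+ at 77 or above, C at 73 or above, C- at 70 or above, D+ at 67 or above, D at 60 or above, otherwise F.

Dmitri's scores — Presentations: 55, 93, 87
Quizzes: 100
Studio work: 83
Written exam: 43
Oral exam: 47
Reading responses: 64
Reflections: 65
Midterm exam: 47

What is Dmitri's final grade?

Presentations: drop 55 → average of remaining 2 = 180/2 = 90
Weighted total:
  Presentations 90 × 0.06 = 5.4
  Quizzes 100 × 0.15 = 15
  Studio work 83 × 0.19 = 15.77
  Written exam 43 × 0.07 = 3.01
  Oral exam 47 × 0.3 = 14.1
  Reading responses 64 × 0.07 = 4.48
  Reflections 65 × 0.07 = 4.55
  Midterm exam 47 × 0.09 = 4.23
Sum = 66.54
66.54 is ≥ 60 and < 67 → D

D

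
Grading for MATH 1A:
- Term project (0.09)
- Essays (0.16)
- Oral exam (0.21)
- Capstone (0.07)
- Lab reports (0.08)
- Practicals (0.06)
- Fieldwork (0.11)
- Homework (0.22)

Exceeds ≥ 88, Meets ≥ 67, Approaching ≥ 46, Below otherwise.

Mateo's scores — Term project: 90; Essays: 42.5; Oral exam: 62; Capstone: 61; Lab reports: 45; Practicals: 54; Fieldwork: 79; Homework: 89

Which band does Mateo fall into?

Weighted total:
  Term project 90 × 0.09 = 8.1
  Essays 42.5 × 0.16 = 6.8
  Oral exam 62 × 0.21 = 13.02
  Capstone 61 × 0.07 = 4.27
  Lab reports 45 × 0.08 = 3.6
  Practicals 54 × 0.06 = 3.24
  Fieldwork 79 × 0.11 = 8.69
  Homework 89 × 0.22 = 19.58
Sum = 67.3
67.3 is ≥ 67 and < 88 → Meets

Meets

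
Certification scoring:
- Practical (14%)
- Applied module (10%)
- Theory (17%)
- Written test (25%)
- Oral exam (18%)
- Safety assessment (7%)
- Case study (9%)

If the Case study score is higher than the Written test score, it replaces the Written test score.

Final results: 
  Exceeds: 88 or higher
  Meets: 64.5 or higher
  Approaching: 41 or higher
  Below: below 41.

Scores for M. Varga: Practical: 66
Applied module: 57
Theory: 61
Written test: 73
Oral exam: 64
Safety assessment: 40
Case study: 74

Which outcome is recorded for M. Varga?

Meets

Case study (74) > Written test (73), so Written test counts as 74.
Weighted total:
  Practical 66 × 0.14 = 9.24
  Applied module 57 × 0.1 = 5.7
  Theory 61 × 0.17 = 10.37
  Written test 74 × 0.25 = 18.5
  Oral exam 64 × 0.18 = 11.52
  Safety assessment 40 × 0.07 = 2.8
  Case study 74 × 0.09 = 6.66
Sum = 64.79
64.79 is ≥ 64.5 and < 88 → Meets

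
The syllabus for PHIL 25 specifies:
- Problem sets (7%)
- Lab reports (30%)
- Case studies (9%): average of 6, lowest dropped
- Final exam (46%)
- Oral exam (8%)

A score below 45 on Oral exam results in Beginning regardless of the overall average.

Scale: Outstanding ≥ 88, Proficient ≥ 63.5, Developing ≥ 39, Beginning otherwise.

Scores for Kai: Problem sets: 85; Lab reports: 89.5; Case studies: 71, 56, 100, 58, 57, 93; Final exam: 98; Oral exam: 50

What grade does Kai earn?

Case studies: drop 56 → average of remaining 5 = 379/5 = 75.8
Oral exam score 50 ≥ 45: minimum met.
Weighted total:
  Problem sets 85 × 0.07 = 5.95
  Lab reports 89.5 × 0.3 = 26.85
  Case studies 75.8 × 0.09 = 6.822
  Final exam 98 × 0.46 = 45.08
  Oral exam 50 × 0.08 = 4
Sum = 88.702
88.702 ≥ 88 → Outstanding

Outstanding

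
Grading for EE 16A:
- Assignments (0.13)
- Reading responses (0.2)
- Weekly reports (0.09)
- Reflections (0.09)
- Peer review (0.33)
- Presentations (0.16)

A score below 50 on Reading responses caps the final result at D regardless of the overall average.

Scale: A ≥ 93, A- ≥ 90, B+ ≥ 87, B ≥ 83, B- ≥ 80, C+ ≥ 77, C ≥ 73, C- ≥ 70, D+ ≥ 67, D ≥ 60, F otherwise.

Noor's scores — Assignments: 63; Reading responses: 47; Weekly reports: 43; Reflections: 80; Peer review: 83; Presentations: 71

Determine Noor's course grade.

Reading responses score 47 < 50: minimum not met.
Weighted total:
  Assignments 63 × 0.13 = 8.19
  Reading responses 47 × 0.2 = 9.4
  Weekly reports 43 × 0.09 = 3.87
  Reflections 80 × 0.09 = 7.2
  Peer review 83 × 0.33 = 27.39
  Presentations 71 × 0.16 = 11.36
Sum = 67.41
67.41 would be D+; cap at D applies → D.

D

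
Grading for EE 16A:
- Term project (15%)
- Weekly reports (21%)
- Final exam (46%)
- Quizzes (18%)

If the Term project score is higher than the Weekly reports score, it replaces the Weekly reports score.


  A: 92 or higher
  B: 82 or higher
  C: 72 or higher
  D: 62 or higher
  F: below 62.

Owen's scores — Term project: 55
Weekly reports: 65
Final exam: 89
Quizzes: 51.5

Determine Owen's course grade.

C

Term project (55) ≤ Weekly reports (65), so Weekly reports stays at 65.
Weighted total:
  Term project 55 × 0.15 = 8.25
  Weekly reports 65 × 0.21 = 13.65
  Final exam 89 × 0.46 = 40.94
  Quizzes 51.5 × 0.18 = 9.27
Sum = 72.11
72.11 is ≥ 72 and < 82 → C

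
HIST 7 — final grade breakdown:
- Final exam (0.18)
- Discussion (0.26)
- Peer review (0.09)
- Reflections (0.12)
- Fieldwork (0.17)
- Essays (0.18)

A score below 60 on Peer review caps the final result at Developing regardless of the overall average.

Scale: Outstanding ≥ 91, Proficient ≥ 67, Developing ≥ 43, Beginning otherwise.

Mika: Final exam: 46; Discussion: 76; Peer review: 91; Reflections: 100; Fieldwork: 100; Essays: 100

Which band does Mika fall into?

Proficient

Peer review score 91 ≥ 60: minimum met.
Weighted total:
  Final exam 46 × 0.18 = 8.28
  Discussion 76 × 0.26 = 19.76
  Peer review 91 × 0.09 = 8.19
  Reflections 100 × 0.12 = 12
  Fieldwork 100 × 0.17 = 17
  Essays 100 × 0.18 = 18
Sum = 83.23
83.23 is ≥ 67 and < 91 → Proficient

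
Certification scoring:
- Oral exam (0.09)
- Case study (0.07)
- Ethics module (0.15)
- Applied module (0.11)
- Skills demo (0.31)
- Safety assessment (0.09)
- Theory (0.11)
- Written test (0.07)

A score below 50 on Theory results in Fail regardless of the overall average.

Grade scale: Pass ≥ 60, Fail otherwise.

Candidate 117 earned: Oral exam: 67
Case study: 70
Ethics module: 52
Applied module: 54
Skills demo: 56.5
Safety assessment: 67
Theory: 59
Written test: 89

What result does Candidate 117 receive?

Theory score 59 ≥ 50: minimum met.
Weighted total:
  Oral exam 67 × 0.09 = 6.03
  Case study 70 × 0.07 = 4.9
  Ethics module 52 × 0.15 = 7.8
  Applied module 54 × 0.11 = 5.94
  Skills demo 56.5 × 0.31 = 17.515
  Safety assessment 67 × 0.09 = 6.03
  Theory 59 × 0.11 = 6.49
  Written test 89 × 0.07 = 6.23
Sum = 60.935
60.935 ≥ 60 → Pass

Pass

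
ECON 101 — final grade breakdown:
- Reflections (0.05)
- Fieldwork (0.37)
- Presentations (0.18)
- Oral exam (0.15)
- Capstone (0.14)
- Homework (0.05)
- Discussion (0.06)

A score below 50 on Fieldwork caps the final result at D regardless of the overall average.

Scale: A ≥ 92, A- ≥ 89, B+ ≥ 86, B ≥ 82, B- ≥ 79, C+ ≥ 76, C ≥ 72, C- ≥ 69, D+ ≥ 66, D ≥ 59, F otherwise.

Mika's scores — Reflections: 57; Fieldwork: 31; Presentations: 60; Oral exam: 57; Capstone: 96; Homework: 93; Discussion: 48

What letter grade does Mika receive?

F

Fieldwork score 31 < 50: minimum not met.
Weighted total:
  Reflections 57 × 0.05 = 2.85
  Fieldwork 31 × 0.37 = 11.47
  Presentations 60 × 0.18 = 10.8
  Oral exam 57 × 0.15 = 8.55
  Capstone 96 × 0.14 = 13.44
  Homework 93 × 0.05 = 4.65
  Discussion 48 × 0.06 = 2.88
Sum = 54.64
54.64 would be F; cap at D applies → F.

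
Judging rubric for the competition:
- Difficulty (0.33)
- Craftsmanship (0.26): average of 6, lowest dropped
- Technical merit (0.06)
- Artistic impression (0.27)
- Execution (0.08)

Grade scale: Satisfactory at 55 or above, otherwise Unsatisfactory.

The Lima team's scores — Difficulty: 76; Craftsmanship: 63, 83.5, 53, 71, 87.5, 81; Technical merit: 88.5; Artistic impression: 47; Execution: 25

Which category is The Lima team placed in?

Satisfactory

Craftsmanship: drop 53 → average of remaining 5 = 386/5 = 77.2
Weighted total:
  Difficulty 76 × 0.33 = 25.08
  Craftsmanship 77.2 × 0.26 = 20.072
  Technical merit 88.5 × 0.06 = 5.31
  Artistic impression 47 × 0.27 = 12.69
  Execution 25 × 0.08 = 2
Sum = 65.152
65.152 ≥ 55 → Satisfactory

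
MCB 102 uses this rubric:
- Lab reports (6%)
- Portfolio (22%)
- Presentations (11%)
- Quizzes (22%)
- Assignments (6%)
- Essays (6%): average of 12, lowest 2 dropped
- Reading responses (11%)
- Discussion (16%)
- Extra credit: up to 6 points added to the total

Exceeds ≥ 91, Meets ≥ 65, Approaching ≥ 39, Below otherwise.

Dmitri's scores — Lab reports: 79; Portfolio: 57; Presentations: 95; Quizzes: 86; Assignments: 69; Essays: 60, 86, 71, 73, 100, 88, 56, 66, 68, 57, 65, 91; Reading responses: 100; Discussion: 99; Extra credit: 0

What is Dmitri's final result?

Meets

Essays: drop 56, 57 → average of remaining 10 = 768/10 = 76.8
Weighted total:
  Lab reports 79 × 0.06 = 4.74
  Portfolio 57 × 0.22 = 12.54
  Presentations 95 × 0.11 = 10.45
  Quizzes 86 × 0.22 = 18.92
  Assignments 69 × 0.06 = 4.14
  Essays 76.8 × 0.06 = 4.608
  Reading responses 100 × 0.11 = 11
  Discussion 99 × 0.16 = 15.84
Sum = 82.238
Extra credit: 82.238 + 0 = 82.238
82.238 is ≥ 65 and < 91 → Meets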